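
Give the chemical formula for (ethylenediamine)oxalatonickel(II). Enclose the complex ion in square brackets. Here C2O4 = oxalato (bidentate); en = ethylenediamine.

[Ni(C2O4)(en)]

Ligands: 1 oxalato (C2O4, -2), 1 ethylenediamine (en, neutral). Ligand charge sum = -2.
With Ni in oxidation state +2, the complex ion is [Ni...].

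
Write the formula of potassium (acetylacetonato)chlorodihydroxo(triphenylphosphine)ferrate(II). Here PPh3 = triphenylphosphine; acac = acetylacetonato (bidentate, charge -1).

K2[Fe(acac)Cl(OH)2(PPh3)]

Ligands: 1 triphenylphosphine (PPh3, neutral), 1 chloro (Cl, -1), 1 acetylacetonato (acac, -1), 2 hydroxo (OH, -1). Ligand charge sum = -4.
With Fe in oxidation state +2, the complex ion is [Fe...]^2−.
Charge balance with potassium (+1) requires 1 complex ion per 2 potassium.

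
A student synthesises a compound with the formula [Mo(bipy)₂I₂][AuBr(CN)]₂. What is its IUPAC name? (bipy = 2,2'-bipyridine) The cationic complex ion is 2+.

Both ions are complex: the cation is named first with the plain metal name, the anion second with the -ate form; each ion's ligands are alphabetised independently.
The complex cation is given as 2+; its ligand charges sum to -2, so Mo = +4.
With 2 anions per cation, each anion must be 2/2 = 1−.
Anion: ligand charges sum to -2; for the ion to be 1−, Au = +1.

bis(2,2'-bipyridine)diiodomolybdenum(IV) bromocyanoaurate(I)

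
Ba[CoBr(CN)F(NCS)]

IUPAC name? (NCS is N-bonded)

barium bromocyanofluoroisothiocyanatocobaltate(II)

The 1 barium counter-ion carries a total charge of +2, so each complex ion is 2−.
Ligand charges: 1×bromo (-1 each), 1×cyano (-1 each), 1×isothiocyanato (-1 each), 1×fluoro (-1 each); total -4. So Co + (-4) = 2−, giving Co = +2.
Ligands are named alphabetically: bromo before cyano before fluoro before isothiocyanato.
The complex ion is anionic, so cobalt takes the -ate form cobaltate(II).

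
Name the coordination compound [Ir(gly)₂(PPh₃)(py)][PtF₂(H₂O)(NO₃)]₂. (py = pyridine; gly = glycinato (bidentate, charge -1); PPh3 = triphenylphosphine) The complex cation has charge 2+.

The complex cation is given as 2+; its ligand charges sum to -2, so Ir = +4.
With 2 anions per cation, each anion must be 2/2 = 1−.
Anion: ligand charges sum to -3; for the ion to be 1−, Pt = +2.

bis(glycinato)(pyridine)(triphenylphosphine)iridium(IV) aquadifluoronitratoplatinate(II)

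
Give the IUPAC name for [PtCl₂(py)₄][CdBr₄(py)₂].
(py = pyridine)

Both ions are complex: the cation is named first with the plain metal name, the anion second with the -ate form; each ion's ligands are alphabetised independently.
Cadmium is always +2 in its complexes; the anion's ligand charges sum to -4, so the complex anion is 2−.
A 1:1 salt means the cation carries the equal and opposite charge, 2+.
Cation: ligand charges sum to -2; for the ion to be 2+, Pt = +4.

dichlorotetrakis(pyridine)platinum(IV) tetrabromobis(pyridine)cadmate(II)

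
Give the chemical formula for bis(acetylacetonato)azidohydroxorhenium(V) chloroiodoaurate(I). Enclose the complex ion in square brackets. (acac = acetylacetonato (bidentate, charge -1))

[Re(acac)2(N3)(OH)][AuClI]

Cation [Re…]: ligand charges -4, Re(V) ⇒ ion charge 1+.
Anion [Au…]: ligand charges -2, Au(I) ⇒ ion charge 1−.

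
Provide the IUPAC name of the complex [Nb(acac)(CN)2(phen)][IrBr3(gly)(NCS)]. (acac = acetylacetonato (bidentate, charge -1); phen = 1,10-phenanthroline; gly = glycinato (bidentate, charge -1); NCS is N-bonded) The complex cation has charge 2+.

(acetylacetonato)dicyano(1,10-phenanthroline)niobium(V) tribromo(glycinato)isothiocyanatoiridate(III)

Both ions are complex: the cation is named first with the plain metal name, the anion second with the -ate form; each ion's ligands are alphabetised independently.
The complex cation is given as 2+; its ligand charges sum to -3, so Nb = +5.
A 1:1 salt means the anion carries the equal and opposite charge, 2−.
Anion: ligand charges sum to -5; for the ion to be 2−, Ir = +3.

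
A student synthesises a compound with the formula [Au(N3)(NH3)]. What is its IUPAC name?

ammineazidogold(I)

There is no counter-ion, so the complex is neutral overall.
Ligand charges: 1×azido (-1 each), 1×ammine (neutral); total -1. So Au + (-1) = 0, giving Au = +1.
Ligands are named alphabetically: ammine before azido.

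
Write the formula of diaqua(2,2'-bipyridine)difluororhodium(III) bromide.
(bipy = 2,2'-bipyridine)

[Rh(bipy)F2(H2O)2]Br

Ligands: 2 fluoro (F, -1), 2 aqua (H2O, neutral), 1 2,2'-bipyridine (bipy, neutral). Ligand charge sum = -2.
With Rh in oxidation state +3, the complex ion is [Rh...]^1+.
Charge balance with bromide (-1) requires 1 complex ion per 1 bromide.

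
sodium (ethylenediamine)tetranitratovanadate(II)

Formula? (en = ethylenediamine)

Na2[V(en)(NO3)4]

Ligands: 1 ethylenediamine (en, neutral), 4 nitrato (NO3, -1). Ligand charge sum = -4.
With V in oxidation state +2, the complex ion is [V...]^2−.
Charge balance with sodium (+1) requires 1 complex ion per 2 sodium.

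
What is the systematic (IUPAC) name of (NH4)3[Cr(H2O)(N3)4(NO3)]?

The 3 ammonium counter-ions carry a total charge of +3, so each complex ion is 3−.
Ligand charges: 1×nitrato (-1 each), 4×azido (-1 each), 1×aqua (neutral); total -5. So Cr + (-5) = 3−, giving Cr = +2.
The complex ion is anionic, so chromium takes the -ate form chromate(II).

ammonium aquatetraazidonitratochromate(II)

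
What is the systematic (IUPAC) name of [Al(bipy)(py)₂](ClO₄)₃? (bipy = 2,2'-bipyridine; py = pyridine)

(2,2'-bipyridine)bis(pyridine)aluminium(III) perchlorate

The 3 perchlorate counter-ions carry a total charge of -3, so each complex ion is 3+.
Ligand charges: 1×2,2'-bipyridine (neutral), 2×pyridine (neutral); total 0. So Al + (0) = 3+, giving Al = +3.
Ligands are named alphabetically: bipyridine before pyridine.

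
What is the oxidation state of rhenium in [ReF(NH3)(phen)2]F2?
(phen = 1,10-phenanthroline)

+3

2 fluoride outside the brackets (-1 each) → the complex ion is 2+.
Ligand charges: 2×phen neutral; 1×NH3 neutral; 1×F = -1; sum -1.
Re + (-1) = 2+ ⇒ Re is +3.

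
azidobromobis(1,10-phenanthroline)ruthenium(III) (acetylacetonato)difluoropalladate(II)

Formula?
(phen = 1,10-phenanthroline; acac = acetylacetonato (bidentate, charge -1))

[RuBr(N3)(phen)2][Pd(acac)F2]

Cation [Ru…]: ligand charges -2, Ru(III) ⇒ ion charge 1+.
Anion [Pd…]: ligand charges -3, Pd(II) ⇒ ion charge 1−.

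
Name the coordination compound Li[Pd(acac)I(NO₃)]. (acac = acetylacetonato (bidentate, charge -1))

The 1 lithium counter-ion carries a total charge of +1, so each complex ion is 1−.
Ligand charges: 1×acetylacetonato (-1 each), 1×iodo (-1 each), 1×nitrato (-1 each); total -3. So Pd + (-3) = 1−, giving Pd = +2.
Ligands are named alphabetically: acetylacetonato before iodo before nitrato.
The complex ion is anionic, so palladium takes the -ate form palladate(II).

lithium (acetylacetonato)iodonitratopalladate(II)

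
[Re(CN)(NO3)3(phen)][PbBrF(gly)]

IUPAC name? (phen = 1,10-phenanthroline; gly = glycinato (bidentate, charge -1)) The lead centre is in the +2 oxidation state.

Pb is given as +2; the anion's ligand charges sum to -3, so the complex anion is 1−.
A 1:1 salt means the cation carries the equal and opposite charge, 1+.
Cation: ligand charges sum to -4; for the ion to be 1+, Re = +5.

cyanotrinitrato(1,10-phenanthroline)rhenium(V) bromofluoro(glycinato)plumbate(II)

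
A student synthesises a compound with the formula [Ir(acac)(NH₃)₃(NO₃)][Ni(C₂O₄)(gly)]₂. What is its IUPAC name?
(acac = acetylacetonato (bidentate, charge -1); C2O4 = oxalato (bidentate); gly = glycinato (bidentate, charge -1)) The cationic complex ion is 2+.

(acetylacetonato)triamminenitratoiridium(IV) (glycinato)oxalatonickelate(II)

The complex cation is given as 2+; its ligand charges sum to -2, so Ir = +4.
With 2 anions per cation, each anion must be 2/2 = 1−.
Anion: ligand charges sum to -3; for the ion to be 1−, Ni = +2.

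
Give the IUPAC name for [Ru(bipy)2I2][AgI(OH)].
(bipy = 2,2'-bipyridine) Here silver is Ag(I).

bis(2,2'-bipyridine)diiodoruthenium(III) hydroxoiodoargentate(I)

Ag is given as +1; the anion's ligand charges sum to -2, so the complex anion is 1−.
A 1:1 salt means the cation carries the equal and opposite charge, 1+.
Cation: ligand charges sum to -2; for the ion to be 1+, Ru = +3.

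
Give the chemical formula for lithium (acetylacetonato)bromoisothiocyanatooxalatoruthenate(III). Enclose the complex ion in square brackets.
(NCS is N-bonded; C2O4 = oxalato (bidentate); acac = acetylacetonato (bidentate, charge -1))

Ligands: 1 bromo (Br, -1), 1 isothiocyanato (NCS, -1), 1 oxalato (C2O4, -2), 1 acetylacetonato (acac, -1). Ligand charge sum = -5.
With Ru in oxidation state +3, the complex ion is [Ru...]^2−.
Charge balance with lithium (+1) requires 1 complex ion per 2 lithium.

Li2[Ru(acac)Br(C2O4)(NCS)]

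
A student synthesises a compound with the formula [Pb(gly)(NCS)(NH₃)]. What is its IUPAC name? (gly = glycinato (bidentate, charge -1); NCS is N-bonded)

There is no counter-ion, so the complex is neutral overall.
Ligand charges: 1×glycinato (-1 each), 1×ammine (neutral), 1×isothiocyanato (-1 each); total -2. So Pb + (-2) = 0, giving Pb = +2.
Ligands are named alphabetically: ammine before glycinato before isothiocyanato.

ammine(glycinato)isothiocyanatolead(II)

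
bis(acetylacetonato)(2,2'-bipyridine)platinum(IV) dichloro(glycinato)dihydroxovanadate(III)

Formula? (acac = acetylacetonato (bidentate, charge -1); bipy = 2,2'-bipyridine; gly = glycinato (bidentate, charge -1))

[Pt(acac)2(bipy)][VCl2(gly)(OH)2]

Cation [Pt…]: ligand charges -2, Pt(IV) ⇒ ion charge 2+.
Anion [V…]: ligand charges -5, V(III) ⇒ ion charge 2−.
One 2+ cation balances one 2− anion.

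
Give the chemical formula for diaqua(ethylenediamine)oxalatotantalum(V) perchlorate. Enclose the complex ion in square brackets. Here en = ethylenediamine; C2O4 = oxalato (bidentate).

[Ta(C2O4)(en)(H2O)2](ClO4)3

Ligands: 1 ethylenediamine (en, neutral), 2 aqua (H2O, neutral), 1 oxalato (C2O4, -2). Ligand charge sum = -2.
Charge balance with perchlorate (-1) requires 1 complex ion per 3 perchlorate.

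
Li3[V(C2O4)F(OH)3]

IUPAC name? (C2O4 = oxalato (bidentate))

The 3 lithium counter-ions carry a total charge of +3, so each complex ion is 3−.
Ligand charges: 1×oxalato (-2 each), 1×fluoro (-1 each), 3×hydroxo (-1 each); total -6. So V + (-6) = 3−, giving V = +3.
The complex ion is anionic, so vanadium takes the -ate form vanadate(III).

lithium fluorotrihydroxooxalatovanadate(III)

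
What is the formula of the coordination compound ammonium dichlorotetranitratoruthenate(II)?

(NH4)4[RuCl2(NO3)4]

Ligands: 2 chloro (Cl, -1), 4 nitrato (NO3, -1). Ligand charge sum = -6.
Charge balance with ammonium (+1) requires 1 complex ion per 4 ammonium.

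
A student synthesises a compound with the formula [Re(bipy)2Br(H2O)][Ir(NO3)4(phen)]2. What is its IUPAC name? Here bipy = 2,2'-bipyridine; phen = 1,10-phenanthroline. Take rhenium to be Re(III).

aquabis(2,2'-bipyridine)bromorhenium(III) tetranitrato(1,10-phenanthroline)iridate(III)

Re is given as +3; the cation's ligand charges sum to -1, so the complex cation is 2+.
With 2 anions per cation, each anion must be 2/2 = 1−.
Anion: ligand charges sum to -4; for the ion to be 1−, Ir = +3.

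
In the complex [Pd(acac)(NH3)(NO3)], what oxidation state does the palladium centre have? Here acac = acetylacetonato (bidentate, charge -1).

No counter-ion: the bracketed complex is neutral.
Ligand charges: 1×NO3 = -1; 1×acac = -1; 1×NH3 neutral; sum -2.
Pd + (-2) = 0 ⇒ Pd is +2.

+2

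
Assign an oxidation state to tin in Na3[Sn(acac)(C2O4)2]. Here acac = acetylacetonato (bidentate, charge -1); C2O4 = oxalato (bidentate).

+2

3 sodium outside the brackets (+1 each) → the complex ion is 3−.
Ligand charges: 1×acac = -1; 2×C2O4 = -4; sum -5.
Sn + (-5) = 3− ⇒ Sn is +2.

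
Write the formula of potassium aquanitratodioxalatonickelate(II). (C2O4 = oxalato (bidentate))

Ligands: 1 nitrato (NO3, -1), 2 oxalato (C2O4, -2), 1 aqua (H2O, neutral). Ligand charge sum = -5.
With Ni in oxidation state +2, the complex ion is [Ni...]^3−.
Charge balance with potassium (+1) requires 1 complex ion per 3 potassium.

K3[Ni(C2O4)2(H2O)(NO3)]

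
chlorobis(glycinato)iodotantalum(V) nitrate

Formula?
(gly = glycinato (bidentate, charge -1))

[TaCl(gly)2I]NO3

Ligands: 1 iodo (I, -1), 2 glycinato (gly, -1), 1 chloro (Cl, -1). Ligand charge sum = -4.
With Ta in oxidation state +5, the complex ion is [Ta...]^1+.
Charge balance with nitrate (-1) requires 1 complex ion per 1 nitrate.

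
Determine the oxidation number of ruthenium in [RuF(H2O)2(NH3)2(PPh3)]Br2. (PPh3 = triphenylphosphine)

+3

2 bromide outside the brackets (-1 each) → the complex ion is 2+.
Ligand charges: 2×H2O neutral; 1×F = -1; 2×NH3 neutral; 1×PPh3 neutral; sum -1.
Ru + (-1) = 2+ ⇒ Ru is +3.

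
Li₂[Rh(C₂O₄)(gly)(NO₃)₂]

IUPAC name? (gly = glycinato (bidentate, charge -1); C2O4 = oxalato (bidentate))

lithium (glycinato)dinitratooxalatorhodate(III)

The 2 lithium counter-ions carry a total charge of +2, so each complex ion is 2−.
Ligand charges: 1×glycinato (-1 each), 1×oxalato (-2 each), 2×nitrato (-1 each); total -5. So Rh + (-5) = 2−, giving Rh = +3.
Ligands are named alphabetically: glycinato before nitrato before oxalato.
The complex ion is anionic, so rhodium takes the -ate form rhodate(III).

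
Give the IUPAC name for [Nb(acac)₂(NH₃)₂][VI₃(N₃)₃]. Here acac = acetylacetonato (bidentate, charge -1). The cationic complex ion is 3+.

Both ions are complex: the cation is named first with the plain metal name, the anion second with the -ate form; each ion's ligands are alphabetised independently.
The complex cation is given as 3+; its ligand charges sum to -2, so Nb = +5.
A 1:1 salt means the anion carries the equal and opposite charge, 3−.
Anion: ligand charges sum to -6; for the ion to be 3−, V = +3.

bis(acetylacetonato)diammineniobium(V) triazidotriiodovanadate(III)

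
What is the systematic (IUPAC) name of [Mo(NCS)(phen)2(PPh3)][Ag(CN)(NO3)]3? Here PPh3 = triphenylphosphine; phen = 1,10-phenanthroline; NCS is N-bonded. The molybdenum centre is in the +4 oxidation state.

isothiocyanatobis(1,10-phenanthroline)(triphenylphosphine)molybdenum(IV) cyanonitratoargentate(I)

Both ions are complex: the cation is named first with the plain metal name, the anion second with the -ate form; each ion's ligands are alphabetised independently.
Mo is given as +4; the cation's ligand charges sum to -1, so the complex cation is 3+.
With 3 anions per cation, each anion must be 3/3 = 1−.
Anion: ligand charges sum to -2; for the ion to be 1−, Ag = +1.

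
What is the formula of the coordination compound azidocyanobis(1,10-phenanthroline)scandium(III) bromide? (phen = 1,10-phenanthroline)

Ligands: 2 1,10-phenanthroline (phen, neutral), 1 cyano (CN, -1), 1 azido (N3, -1). Ligand charge sum = -2.
With Sc in oxidation state +3, the complex ion is [Sc...]^1+.
Charge balance with bromide (-1) requires 1 complex ion per 1 bromide.

[Sc(CN)(N3)(phen)2]Br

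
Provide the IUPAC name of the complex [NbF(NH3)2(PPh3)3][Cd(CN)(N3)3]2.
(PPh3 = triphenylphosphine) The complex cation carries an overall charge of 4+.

Both ions are complex: the cation is named first with the plain metal name, the anion second with the -ate form; each ion's ligands are alphabetised independently.
The complex cation is given as 4+; its ligand charges sum to -1, so Nb = +5.
With 2 anions per cation, each anion must be 4/2 = 2−.
Anion: ligand charges sum to -4; for the ion to be 2−, Cd = +2.

diamminefluorotris(triphenylphosphine)niobium(V) triazidocyanocadmate(II)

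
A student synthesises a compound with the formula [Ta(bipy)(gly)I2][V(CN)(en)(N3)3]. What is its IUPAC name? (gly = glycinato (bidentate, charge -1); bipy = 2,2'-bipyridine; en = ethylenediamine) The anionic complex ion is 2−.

(2,2'-bipyridine)(glycinato)diiodotantalum(V) triazidocyano(ethylenediamine)vanadate(II)

Both ions are complex: the cation is named first with the plain metal name, the anion second with the -ate form; each ion's ligands are alphabetised independently.
The complex anion is given as 2−; its ligand charges sum to -4, so V = +2.
A 1:1 salt means the cation carries the equal and opposite charge, 2+.
Cation: ligand charges sum to -3; for the ion to be 2+, Ta = +5.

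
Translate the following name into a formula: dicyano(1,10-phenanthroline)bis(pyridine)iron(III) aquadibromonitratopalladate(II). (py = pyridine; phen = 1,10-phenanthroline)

[Fe(CN)2(phen)(py)2][PdBr2(H2O)(NO3)]

Cation [Fe…]: ligand charges -2, Fe(III) ⇒ ion charge 1+.
Anion [Pd…]: ligand charges -3, Pd(II) ⇒ ion charge 1−.
One 1+ cation balances one 1− anion.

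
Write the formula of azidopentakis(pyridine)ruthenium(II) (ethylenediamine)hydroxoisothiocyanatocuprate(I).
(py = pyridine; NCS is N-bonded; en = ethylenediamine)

Cation [Ru…]: ligand charges -1, Ru(II) ⇒ ion charge 1+.
Anion [Cu…]: ligand charges -2, Cu(I) ⇒ ion charge 1−.

[Ru(N3)(py)5][Cu(en)(NCS)(OH)]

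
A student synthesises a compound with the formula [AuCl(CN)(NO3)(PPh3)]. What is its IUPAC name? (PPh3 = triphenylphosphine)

chlorocyanonitrato(triphenylphosphine)gold(III)

There is no counter-ion, so the complex is neutral overall.
Ligand charges: 1×chloro (-1 each), 1×cyano (-1 each), 1×triphenylphosphine (neutral), 1×nitrato (-1 each); total -3. So Au + (-3) = 0, giving Au = +3.
Ligands are named alphabetically: chloro before cyano before nitrato before triphenylphosphine.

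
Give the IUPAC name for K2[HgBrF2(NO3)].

The 2 potassium counter-ions carry a total charge of +2, so each complex ion is 2−.
Ligand charges: 1×nitrato (-1 each), 2×fluoro (-1 each), 1×bromo (-1 each); total -4. So Hg + (-4) = 2−, giving Hg = +2.
Ligands are named alphabetically: bromo before fluoro before nitrato.
The complex ion is anionic, so mercury takes the -ate form mercurate(II).

potassium bromodifluoronitratomercurate(II)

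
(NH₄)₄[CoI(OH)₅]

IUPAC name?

ammonium pentahydroxoiodocobaltate(II)

The 4 ammonium counter-ions carry a total charge of +4, so each complex ion is 4−.
Ligand charges: 1×iodo (-1 each), 5×hydroxo (-1 each); total -6. So Co + (-6) = 4−, giving Co = +2.
The complex ion is anionic, so cobalt takes the -ate form cobaltate(II).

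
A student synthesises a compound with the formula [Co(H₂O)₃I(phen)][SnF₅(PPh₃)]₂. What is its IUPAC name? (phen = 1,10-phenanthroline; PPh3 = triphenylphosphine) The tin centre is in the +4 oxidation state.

triaquaiodo(1,10-phenanthroline)cobalt(III) pentafluoro(triphenylphosphine)stannate(IV)

Both ions are complex: the cation is named first with the plain metal name, the anion second with the -ate form; each ion's ligands are alphabetised independently.
Sn is given as +4; the anion's ligand charges sum to -5, so the complex anion is 1−.
With 2 anions per cation, the cation must be 2×1 = 2+.
Cation: ligand charges sum to -1; for the ion to be 2+, Co = +3.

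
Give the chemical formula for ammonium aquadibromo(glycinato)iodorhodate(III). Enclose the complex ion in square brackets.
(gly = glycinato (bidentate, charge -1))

NH4[RhBr2(gly)(H2O)I]

Ligands: 2 bromo (Br, -1), 1 glycinato (gly, -1), 1 iodo (I, -1), 1 aqua (H2O, neutral). Ligand charge sum = -4.
Charge balance with ammonium (+1) requires 1 complex ion per 1 ammonium.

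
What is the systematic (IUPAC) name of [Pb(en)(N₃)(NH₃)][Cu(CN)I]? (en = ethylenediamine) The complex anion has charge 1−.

ammineazido(ethylenediamine)lead(II) cyanoiodocuprate(I)

Both ions are complex: the cation is named first with the plain metal name, the anion second with the -ate form; each ion's ligands are alphabetised independently.
The complex anion is given as 1−; its ligand charges sum to -2, so Cu = +1.
A 1:1 salt means the cation carries the equal and opposite charge, 1+.
Cation: ligand charges sum to -1; for the ion to be 1+, Pb = +2.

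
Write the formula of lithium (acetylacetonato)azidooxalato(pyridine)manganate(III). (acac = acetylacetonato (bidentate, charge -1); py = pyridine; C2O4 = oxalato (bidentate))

Li[Mn(acac)(C2O4)(N3)(py)]

Ligands: 1 azido (N3, -1), 1 acetylacetonato (acac, -1), 1 pyridine (py, neutral), 1 oxalato (C2O4, -2). Ligand charge sum = -4.
Charge balance with lithium (+1) requires 1 complex ion per 1 lithium.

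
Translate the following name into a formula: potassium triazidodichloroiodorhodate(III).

K3[RhCl2I(N3)3]

Ligands: 2 chloro (Cl, -1), 1 iodo (I, -1), 3 azido (N3, -1). Ligand charge sum = -6.
With Rh in oxidation state +3, the complex ion is [Rh...]^3−.
Charge balance with potassium (+1) requires 1 complex ion per 3 potassium.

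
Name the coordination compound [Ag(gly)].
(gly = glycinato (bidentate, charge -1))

(glycinato)silver(I)

There is no counter-ion, so the complex is neutral overall.
Ligand charges: 1×glycinato (-1 each); total -1. So Ag + (-1) = 0, giving Ag = +1.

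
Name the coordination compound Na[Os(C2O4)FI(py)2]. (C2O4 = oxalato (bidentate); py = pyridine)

The 1 sodium counter-ion carries a total charge of +1, so each complex ion is 1−.
Ligand charges: 1×oxalato (-2 each), 1×fluoro (-1 each), 1×iodo (-1 each), 2×pyridine (neutral); total -4. So Os + (-4) = 1−, giving Os = +3.
Ligands are named alphabetically: fluoro before iodo before oxalato before pyridine.
The complex ion is anionic, so osmium takes the -ate form osmate(III).

sodium fluoroiodooxalatobis(pyridine)osmate(III)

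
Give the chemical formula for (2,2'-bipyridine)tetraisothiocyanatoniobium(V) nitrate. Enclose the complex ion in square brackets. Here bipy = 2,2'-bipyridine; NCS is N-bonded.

Ligands: 1 2,2'-bipyridine (bipy, neutral), 4 isothiocyanato (NCS, -1). Ligand charge sum = -4.
Charge balance with nitrate (-1) requires 1 complex ion per 1 nitrate.

[Nb(bipy)(NCS)4]NO3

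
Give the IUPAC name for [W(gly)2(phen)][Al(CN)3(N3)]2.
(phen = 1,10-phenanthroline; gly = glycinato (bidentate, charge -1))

Aluminium is always +3 in its complexes; the anion's ligand charges sum to -4, so the complex anion is 1−.
With 2 anions per cation, the cation must be 2×1 = 2+.
Cation: ligand charges sum to -2; for the ion to be 2+, W = +4.

bis(glycinato)(1,10-phenanthroline)tungsten(IV) azidotricyanoaluminate(III)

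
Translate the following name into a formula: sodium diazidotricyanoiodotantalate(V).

Ligands: 1 iodo (I, -1), 3 cyano (CN, -1), 2 azido (N3, -1). Ligand charge sum = -6.
With Ta in oxidation state +5, the complex ion is [Ta...]^1−.
Charge balance with sodium (+1) requires 1 complex ion per 1 sodium.

Na[Ta(CN)3I(N3)2]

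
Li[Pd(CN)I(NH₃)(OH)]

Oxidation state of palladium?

+2

1 lithium outside the brackets (+1 each) → the complex ion is 1−.
Ligand charges: 1×I = -1; 1×CN = -1; 1×OH = -1; 1×NH3 neutral; sum -3.
Pd + (-3) = 1− ⇒ Pd is +2.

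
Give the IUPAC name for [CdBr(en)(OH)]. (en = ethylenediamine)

There is no counter-ion, so the complex is neutral overall.
Ligand charges: 1×hydroxo (-1 each), 1×bromo (-1 each), 1×ethylenediamine (neutral); total -2. So Cd + (-2) = 0, giving Cd = +2.
Ligands are named alphabetically: bromo before ethylenediamine before hydroxo.

bromo(ethylenediamine)hydroxocadmium(II)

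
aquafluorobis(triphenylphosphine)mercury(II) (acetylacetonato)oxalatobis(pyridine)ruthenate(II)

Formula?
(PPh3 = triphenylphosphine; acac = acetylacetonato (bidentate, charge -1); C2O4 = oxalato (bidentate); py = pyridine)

[HgF(H2O)(PPh3)2][Ru(acac)(C2O4)(py)2]

Cation [Hg…]: ligand charges -1, Hg(II) ⇒ ion charge 1+.
Anion [Ru…]: ligand charges -3, Ru(II) ⇒ ion charge 1−.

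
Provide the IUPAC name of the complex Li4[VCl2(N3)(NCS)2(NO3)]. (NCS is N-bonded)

lithium azidodichlorodiisothiocyanatonitratovanadate(II)

The 4 lithium counter-ions carry a total charge of +4, so each complex ion is 4−.
Ligand charges: 2×isothiocyanato (-1 each), 2×chloro (-1 each), 1×nitrato (-1 each), 1×azido (-1 each); total -6. So V + (-6) = 4−, giving V = +2.
Ligands are named alphabetically: azido before chloro before isothiocyanato before nitrato.
The complex ion is anionic, so vanadium takes the -ate form vanadate(II).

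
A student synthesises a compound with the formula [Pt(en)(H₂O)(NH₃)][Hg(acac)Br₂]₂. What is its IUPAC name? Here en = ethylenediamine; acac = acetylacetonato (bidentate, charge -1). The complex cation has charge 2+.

Both ions are complex: the cation is named first with the plain metal name, the anion second with the -ate form; each ion's ligands are alphabetised independently.
The complex cation is given as 2+; its ligand charges sum to 0, so Pt = +2.
With 2 anions per cation, each anion must be 2/2 = 1−.
Anion: ligand charges sum to -3; for the ion to be 1−, Hg = +2.

ammineaqua(ethylenediamine)platinum(II) (acetylacetonato)dibromomercurate(II)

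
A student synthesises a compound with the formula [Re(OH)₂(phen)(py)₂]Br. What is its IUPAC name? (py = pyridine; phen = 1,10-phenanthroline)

The 1 bromide counter-ion carries a total charge of -1, so each complex ion is 1+.
Ligand charges: 2×hydroxo (-1 each), 2×pyridine (neutral), 1×1,10-phenanthroline (neutral); total -2. So Re + (-2) = 1+, giving Re = +3.
Ligands are named alphabetically: hydroxo before phenanthroline before pyridine.

dihydroxo(1,10-phenanthroline)bis(pyridine)rhenium(III) bromide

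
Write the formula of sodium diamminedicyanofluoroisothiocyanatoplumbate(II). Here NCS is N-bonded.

Ligands: 2 ammine (NH3, neutral), 1 isothiocyanato (NCS, -1), 2 cyano (CN, -1), 1 fluoro (F, -1). Ligand charge sum = -4.
With Pb in oxidation state +2, the complex ion is [Pb...]^2−.
Charge balance with sodium (+1) requires 1 complex ion per 2 sodium.

Na2[Pb(CN)2F(NCS)(NH3)2]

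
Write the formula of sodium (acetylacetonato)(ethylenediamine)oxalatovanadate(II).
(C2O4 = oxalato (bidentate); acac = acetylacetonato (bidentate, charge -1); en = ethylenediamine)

Na[V(acac)(C2O4)(en)]

Ligands: 1 oxalato (C2O4, -2), 1 acetylacetonato (acac, -1), 1 ethylenediamine (en, neutral). Ligand charge sum = -3.
With V in oxidation state +2, the complex ion is [V...]^1−.
Charge balance with sodium (+1) requires 1 complex ion per 1 sodium.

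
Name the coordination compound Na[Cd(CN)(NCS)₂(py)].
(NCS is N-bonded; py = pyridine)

The 1 sodium counter-ion carries a total charge of +1, so each complex ion is 1−.
Ligand charges: 1×cyano (-1 each), 2×isothiocyanato (-1 each), 1×pyridine (neutral); total -3. So Cd + (-3) = 1−, giving Cd = +2.
Ligands are named alphabetically: cyano before isothiocyanato before pyridine.
The complex ion is anionic, so cadmium takes the -ate form cadmate(II).

sodium cyanodiisothiocyanato(pyridine)cadmate(II)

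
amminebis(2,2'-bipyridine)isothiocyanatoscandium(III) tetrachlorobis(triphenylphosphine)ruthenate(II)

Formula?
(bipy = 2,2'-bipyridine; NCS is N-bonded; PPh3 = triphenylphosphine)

[Sc(bipy)2(NCS)(NH3)][RuCl4(PPh3)2]

Cation [Sc…]: ligand charges -1, Sc(III) ⇒ ion charge 2+.
Anion [Ru…]: ligand charges -4, Ru(II) ⇒ ion charge 2−.
One 2+ cation balances one 2− anion.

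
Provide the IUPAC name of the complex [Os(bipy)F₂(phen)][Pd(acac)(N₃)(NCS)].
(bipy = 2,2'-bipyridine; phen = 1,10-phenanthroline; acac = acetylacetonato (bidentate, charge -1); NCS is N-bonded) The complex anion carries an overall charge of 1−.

Both ions are complex: the cation is named first with the plain metal name, the anion second with the -ate form; each ion's ligands are alphabetised independently.
The complex anion is given as 1−; its ligand charges sum to -3, so Pd = +2.
A 1:1 salt means the cation carries the equal and opposite charge, 1+.
Cation: ligand charges sum to -2; for the ion to be 1+, Os = +3.

(2,2'-bipyridine)difluoro(1,10-phenanthroline)osmium(III) (acetylacetonato)azidoisothiocyanatopalladate(II)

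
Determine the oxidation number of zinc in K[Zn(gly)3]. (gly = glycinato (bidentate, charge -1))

1 potassium outside the brackets (+1 each) → the complex ion is 1−.
Ligand charges: 3×gly = -3; sum -3.
Zn + (-3) = 1− ⇒ Zn is +2.

+2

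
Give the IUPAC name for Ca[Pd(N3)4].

calcium tetraazidopalladate(II)

The 1 calcium counter-ion carries a total charge of +2, so each complex ion is 2−.
Ligand charges: 4×azido (-1 each); total -4. So Pd + (-4) = 2−, giving Pd = +2.
The complex ion is anionic, so palladium takes the -ate form palladate(II).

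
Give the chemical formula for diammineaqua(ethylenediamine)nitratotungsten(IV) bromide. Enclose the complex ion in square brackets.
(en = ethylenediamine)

[W(en)(H2O)(NH3)2(NO3)]Br3

Ligands: 1 ethylenediamine (en, neutral), 1 aqua (H2O, neutral), 1 nitrato (NO3, -1), 2 ammine (NH3, neutral). Ligand charge sum = -1.
Charge balance with bromide (-1) requires 1 complex ion per 3 bromide.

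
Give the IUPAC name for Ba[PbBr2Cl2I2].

The 1 barium counter-ion carries a total charge of +2, so each complex ion is 2−.
Ligand charges: 2×chloro (-1 each), 2×bromo (-1 each), 2×iodo (-1 each); total -6. So Pb + (-6) = 2−, giving Pb = +4.
Ligands are named alphabetically: bromo before chloro before iodo.
The complex ion is anionic, so lead takes the -ate form plumbate(IV).

barium dibromodichlorodiiodoplumbate(IV)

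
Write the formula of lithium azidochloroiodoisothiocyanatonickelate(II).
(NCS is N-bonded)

Li2[NiClI(N3)(NCS)]

Ligands: 1 azido (N3, -1), 1 chloro (Cl, -1), 1 isothiocyanato (NCS, -1), 1 iodo (I, -1). Ligand charge sum = -4.
With Ni in oxidation state +2, the complex ion is [Ni...]^2−.
Charge balance with lithium (+1) requires 1 complex ion per 2 lithium.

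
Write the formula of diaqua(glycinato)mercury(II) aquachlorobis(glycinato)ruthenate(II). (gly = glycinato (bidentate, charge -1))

Cation [Hg…]: ligand charges -1, Hg(II) ⇒ ion charge 1+.
Anion [Ru…]: ligand charges -3, Ru(II) ⇒ ion charge 1−.

[Hg(gly)(H2O)2][RuCl(gly)2(H2O)]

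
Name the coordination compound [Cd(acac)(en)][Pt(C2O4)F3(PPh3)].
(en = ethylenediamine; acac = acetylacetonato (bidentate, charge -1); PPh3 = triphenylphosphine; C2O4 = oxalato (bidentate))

(acetylacetonato)(ethylenediamine)cadmium(II) trifluorooxalato(triphenylphosphine)platinate(IV)

Both ions are complex: the cation is named first with the plain metal name, the anion second with the -ate form; each ion's ligands are alphabetised independently.
Cadmium is always +2 in its complexes; the cation's ligand charges sum to -1, so the complex cation is 1+.
A 1:1 salt means the anion carries the equal and opposite charge, 1−.
Anion: ligand charges sum to -5; for the ion to be 1−, Pt = +4.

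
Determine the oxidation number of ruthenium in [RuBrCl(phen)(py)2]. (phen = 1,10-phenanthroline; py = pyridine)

+2

No counter-ion: the bracketed complex is neutral.
Ligand charges: 1×Cl = -1; 1×phen neutral; 1×Br = -1; 2×py neutral; sum -2.
Ru + (-2) = 0 ⇒ Ru is +2.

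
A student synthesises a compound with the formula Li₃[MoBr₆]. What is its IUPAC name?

The 3 lithium counter-ions carry a total charge of +3, so each complex ion is 3−.
Ligand charges: 6×bromo (-1 each); total -6. So Mo + (-6) = 3−, giving Mo = +3.
The complex ion is anionic, so molybdenum takes the -ate form molybdate(III).

lithium hexabromomolybdate(III)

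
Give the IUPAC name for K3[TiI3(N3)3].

potassium triazidotriiodotitanate(III)

The 3 potassium counter-ions carry a total charge of +3, so each complex ion is 3−.
Ligand charges: 3×azido (-1 each), 3×iodo (-1 each); total -6. So Ti + (-6) = 3−, giving Ti = +3.
Ligands are named alphabetically: azido before iodo.
The complex ion is anionic, so titanium takes the -ate form titanate(III).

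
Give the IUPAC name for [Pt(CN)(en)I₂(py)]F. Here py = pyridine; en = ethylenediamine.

cyano(ethylenediamine)diiodo(pyridine)platinum(IV) fluoride

The 1 fluoride counter-ion carries a total charge of -1, so each complex ion is 1+.
Ligand charges: 1×cyano (-1 each), 2×iodo (-1 each), 1×pyridine (neutral), 1×ethylenediamine (neutral); total -3. So Pt + (-3) = 1+, giving Pt = +4.
Ligands are named alphabetically: cyano before ethylenediamine before iodo before pyridine.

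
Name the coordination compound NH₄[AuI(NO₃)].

The 1 ammonium counter-ion carries a total charge of +1, so each complex ion is 1−.
Ligand charges: 1×nitrato (-1 each), 1×iodo (-1 each); total -2. So Au + (-2) = 1−, giving Au = +1.
The complex ion is anionic, so gold takes the -ate form aurate(I).

ammonium iodonitratoaurate(I)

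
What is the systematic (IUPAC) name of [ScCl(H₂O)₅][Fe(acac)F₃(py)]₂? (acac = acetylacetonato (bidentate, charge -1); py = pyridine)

Both ions are complex: the cation is named first with the plain metal name, the anion second with the -ate form; each ion's ligands are alphabetised independently.
Scandium is always +3 in its complexes; the cation's ligand charges sum to -1, so the complex cation is 2+.
With 2 anions per cation, each anion must be 2/2 = 1−.
Anion: ligand charges sum to -4; for the ion to be 1−, Fe = +3.

pentaaquachloroscandium(III) (acetylacetonato)trifluoro(pyridine)ferrate(III)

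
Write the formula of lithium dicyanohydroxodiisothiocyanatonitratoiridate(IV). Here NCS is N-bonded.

Li2[Ir(CN)2(NCS)2(NO3)(OH)]

Ligands: 1 nitrato (NO3, -1), 1 hydroxo (OH, -1), 2 cyano (CN, -1), 2 isothiocyanato (NCS, -1). Ligand charge sum = -6.
With Ir in oxidation state +4, the complex ion is [Ir...]^2−.
Charge balance with lithium (+1) requires 1 complex ion per 2 lithium.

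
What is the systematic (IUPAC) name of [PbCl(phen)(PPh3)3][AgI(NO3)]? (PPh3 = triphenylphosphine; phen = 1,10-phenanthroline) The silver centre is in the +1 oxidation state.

Ag is given as +1; the anion's ligand charges sum to -2, so the complex anion is 1−.
A 1:1 salt means the cation carries the equal and opposite charge, 1+.
Cation: ligand charges sum to -1; for the ion to be 1+, Pb = +2.

chloro(1,10-phenanthroline)tris(triphenylphosphine)lead(II) iodonitratoargentate(I)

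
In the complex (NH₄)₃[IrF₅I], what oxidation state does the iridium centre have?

+3

3 ammonium outside the brackets (+1 each) → the complex ion is 3−.
Ligand charges: 5×F = -5; 1×I = -1; sum -6.
Ir + (-6) = 3− ⇒ Ir is +3.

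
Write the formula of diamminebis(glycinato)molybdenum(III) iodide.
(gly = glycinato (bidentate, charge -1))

[Mo(gly)2(NH3)2]I

Ligands: 2 glycinato (gly, -1), 2 ammine (NH3, neutral). Ligand charge sum = -2.
With Mo in oxidation state +3, the complex ion is [Mo...]^1+.
Charge balance with iodide (-1) requires 1 complex ion per 1 iodide.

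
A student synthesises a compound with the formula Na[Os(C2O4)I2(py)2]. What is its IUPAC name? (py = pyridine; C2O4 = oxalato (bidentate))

sodium diiodooxalatobis(pyridine)osmate(III)

The 1 sodium counter-ion carries a total charge of +1, so each complex ion is 1−.
Ligand charges: 2×pyridine (neutral), 1×oxalato (-2 each), 2×iodo (-1 each); total -4. So Os + (-4) = 1−, giving Os = +3.
The complex ion is anionic, so osmium takes the -ate form osmate(III).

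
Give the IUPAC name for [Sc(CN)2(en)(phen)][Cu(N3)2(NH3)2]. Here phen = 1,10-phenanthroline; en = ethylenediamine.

Scandium is always +3 in its complexes; the cation's ligand charges sum to -2, so the complex cation is 1+.
A 1:1 salt means the anion carries the equal and opposite charge, 1−.
Anion: ligand charges sum to -2; for the ion to be 1−, Cu = +1.

dicyano(ethylenediamine)(1,10-phenanthroline)scandium(III) diamminediazidocuprate(I)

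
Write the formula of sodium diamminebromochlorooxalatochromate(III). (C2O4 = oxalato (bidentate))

Na[CrBr(C2O4)Cl(NH3)2]

Ligands: 2 ammine (NH3, neutral), 1 bromo (Br, -1), 1 oxalato (C2O4, -2), 1 chloro (Cl, -1). Ligand charge sum = -4.
Charge balance with sodium (+1) requires 1 complex ion per 1 sodium.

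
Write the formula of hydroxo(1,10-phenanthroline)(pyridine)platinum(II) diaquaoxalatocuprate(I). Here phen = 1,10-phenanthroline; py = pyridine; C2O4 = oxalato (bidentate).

[Pt(OH)(phen)(py)][Cu(C2O4)(H2O)2]

Cation [Pt…]: ligand charges -1, Pt(II) ⇒ ion charge 1+.
Anion [Cu…]: ligand charges -2, Cu(I) ⇒ ion charge 1−.
One 1+ cation balances one 1− anion.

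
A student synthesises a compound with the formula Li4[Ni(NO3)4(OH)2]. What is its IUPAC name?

lithium dihydroxotetranitratonickelate(II)

The 4 lithium counter-ions carry a total charge of +4, so each complex ion is 4−.
Ligand charges: 2×hydroxo (-1 each), 4×nitrato (-1 each); total -6. So Ni + (-6) = 4−, giving Ni = +2.
The complex ion is anionic, so nickel takes the -ate form nickelate(II).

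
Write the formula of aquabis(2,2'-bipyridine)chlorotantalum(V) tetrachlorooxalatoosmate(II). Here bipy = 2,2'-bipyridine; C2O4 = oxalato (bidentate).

Cation [Ta…]: ligand charges -1, Ta(V) ⇒ ion charge 4+.
Anion [Os…]: ligand charges -6, Os(II) ⇒ ion charge 4−.

[Ta(bipy)2Cl(H2O)][Os(C2O4)Cl4]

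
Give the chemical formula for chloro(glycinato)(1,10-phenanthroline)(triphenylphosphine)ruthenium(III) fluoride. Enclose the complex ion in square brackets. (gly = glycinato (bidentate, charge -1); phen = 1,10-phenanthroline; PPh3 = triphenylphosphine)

[RuCl(gly)(phen)(PPh3)]F

Ligands: 1 chloro (Cl, -1), 1 glycinato (gly, -1), 1 1,10-phenanthroline (phen, neutral), 1 triphenylphosphine (PPh3, neutral). Ligand charge sum = -2.
Charge balance with fluoride (-1) requires 1 complex ion per 1 fluoride.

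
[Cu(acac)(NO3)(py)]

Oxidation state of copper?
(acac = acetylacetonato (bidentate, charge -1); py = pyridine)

+2

No counter-ion: the bracketed complex is neutral.
Ligand charges: 1×acac = -1; 1×NO3 = -1; 1×py neutral; sum -2.
Cu + (-2) = 0 ⇒ Cu is +2.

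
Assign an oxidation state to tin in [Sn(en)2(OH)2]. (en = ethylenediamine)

No counter-ion: the bracketed complex is neutral.
Ligand charges: 2×OH = -2; 2×en neutral; sum -2.
Sn + (-2) = 0 ⇒ Sn is +2.

+2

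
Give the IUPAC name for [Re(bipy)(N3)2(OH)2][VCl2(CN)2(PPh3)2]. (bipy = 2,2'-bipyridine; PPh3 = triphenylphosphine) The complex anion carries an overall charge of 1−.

diazido(2,2'-bipyridine)dihydroxorhenium(V) dichlorodicyanobis(triphenylphosphine)vanadate(III)

The complex anion is given as 1−; its ligand charges sum to -4, so V = +3.
A 1:1 salt means the cation carries the equal and opposite charge, 1+.
Cation: ligand charges sum to -4; for the ion to be 1+, Re = +5.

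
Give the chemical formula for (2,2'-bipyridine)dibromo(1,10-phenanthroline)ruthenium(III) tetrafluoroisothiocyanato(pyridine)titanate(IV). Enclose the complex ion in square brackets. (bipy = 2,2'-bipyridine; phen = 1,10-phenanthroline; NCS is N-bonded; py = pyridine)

Cation [Ru…]: ligand charges -2, Ru(III) ⇒ ion charge 1+.
Anion [Ti…]: ligand charges -5, Ti(IV) ⇒ ion charge 1−.
One 1+ cation balances one 1− anion.

[Ru(bipy)Br2(phen)][TiF4(NCS)(py)]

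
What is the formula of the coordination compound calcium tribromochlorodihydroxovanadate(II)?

Ca2[VBr3Cl(OH)2]

Ligands: 3 bromo (Br, -1), 2 hydroxo (OH, -1), 1 chloro (Cl, -1). Ligand charge sum = -6.
With V in oxidation state +2, the complex ion is [V...]^4−.
Charge balance with calcium (+2) requires 1 complex ion per 2 calcium.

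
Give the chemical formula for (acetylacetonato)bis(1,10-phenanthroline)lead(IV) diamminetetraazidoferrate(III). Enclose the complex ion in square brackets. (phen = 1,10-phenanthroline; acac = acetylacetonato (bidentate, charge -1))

[Pb(acac)(phen)2][Fe(N3)4(NH3)2]3

Cation [Pb…]: ligand charges -1, Pb(IV) ⇒ ion charge 3+.
Anion [Fe…]: ligand charges -4, Fe(III) ⇒ ion charge 1−.
One 3+ cation requires 3 of the 1− anion.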